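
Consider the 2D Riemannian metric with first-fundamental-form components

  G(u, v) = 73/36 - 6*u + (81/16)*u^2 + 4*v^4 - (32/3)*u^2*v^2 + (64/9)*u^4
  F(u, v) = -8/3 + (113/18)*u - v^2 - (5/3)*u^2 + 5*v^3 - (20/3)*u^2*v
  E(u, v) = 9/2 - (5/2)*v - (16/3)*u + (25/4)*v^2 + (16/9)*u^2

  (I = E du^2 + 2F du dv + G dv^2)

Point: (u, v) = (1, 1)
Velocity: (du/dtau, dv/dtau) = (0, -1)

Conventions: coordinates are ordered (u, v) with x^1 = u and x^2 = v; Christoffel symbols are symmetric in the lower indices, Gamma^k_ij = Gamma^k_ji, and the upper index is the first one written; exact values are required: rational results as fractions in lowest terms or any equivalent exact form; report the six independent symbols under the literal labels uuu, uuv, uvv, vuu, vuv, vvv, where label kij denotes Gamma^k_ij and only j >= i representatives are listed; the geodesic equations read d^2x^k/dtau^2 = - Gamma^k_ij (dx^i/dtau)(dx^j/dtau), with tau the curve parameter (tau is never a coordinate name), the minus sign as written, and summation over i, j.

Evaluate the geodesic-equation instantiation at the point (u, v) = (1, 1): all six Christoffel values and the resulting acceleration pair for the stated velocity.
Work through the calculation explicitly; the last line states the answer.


E = 169/36, F = -13/18, G = 221/144 at the point
E_u = -16/9, E_v = 10, F_u = -187/18, F_v = 19/3, G_u = 809/72, G_v = -16/3
EG - F^2 = 34645/5184;  g^inv = (5184/34645) * [[221/144, 13/18], [13/18, 169/36]]
first-kind symbols [ij,l] = (1/2)(d_i g_jl + d_j g_il - d_l g_ij): [uu,u] = E_u/2 = -8/9, [uu,v] = F_u - E_v/2 = -277/18, [uv,u] = E_v/2 = 5, [uv,v] = G_u/2 = 809/144, [vv,u] = F_v - G_u/2 = 103/144, [vv,v] = G_v/2 = -8/3
Gamma^u_ij = (G*[ij,u] - F*[ij,v])/(EG - F^2), Gamma^v_ij = (E*[ij,v] - F*[ij,u])/(EG - F^2)
Gamma_uuu = -4976/2665, Gamma_uuv = 4678/2665, Gamma_uvv = -1321/10660, Gamma_vuu = -29064/2665, Gamma_vuv = 11957/2665, Gamma_vvv = -4786/2665
d^2u/dtau^2 = -(Gamma_uuu*(0)^2 + 2*Gamma_uuv*(0)*(-1) + Gamma_uvv*(-1)^2) = 1321/10660
d^2v/dtau^2 = -(Gamma_vuu*(0)^2 + 2*Gamma_vuv*(0)*(-1) + Gamma_vvv*(-1)^2) = 4786/2665

Answer: Gamma_uuu = -4976/2665, Gamma_uuv = 4678/2665, Gamma_uvv = -1321/10660, Gamma_vuu = -29064/2665, Gamma_vuv = 11957/2665, Gamma_vvv = -4786/2665; accelerations (d^2u/dtau^2, d^2v/dtau^2) = (1321/10660, 4786/2665)


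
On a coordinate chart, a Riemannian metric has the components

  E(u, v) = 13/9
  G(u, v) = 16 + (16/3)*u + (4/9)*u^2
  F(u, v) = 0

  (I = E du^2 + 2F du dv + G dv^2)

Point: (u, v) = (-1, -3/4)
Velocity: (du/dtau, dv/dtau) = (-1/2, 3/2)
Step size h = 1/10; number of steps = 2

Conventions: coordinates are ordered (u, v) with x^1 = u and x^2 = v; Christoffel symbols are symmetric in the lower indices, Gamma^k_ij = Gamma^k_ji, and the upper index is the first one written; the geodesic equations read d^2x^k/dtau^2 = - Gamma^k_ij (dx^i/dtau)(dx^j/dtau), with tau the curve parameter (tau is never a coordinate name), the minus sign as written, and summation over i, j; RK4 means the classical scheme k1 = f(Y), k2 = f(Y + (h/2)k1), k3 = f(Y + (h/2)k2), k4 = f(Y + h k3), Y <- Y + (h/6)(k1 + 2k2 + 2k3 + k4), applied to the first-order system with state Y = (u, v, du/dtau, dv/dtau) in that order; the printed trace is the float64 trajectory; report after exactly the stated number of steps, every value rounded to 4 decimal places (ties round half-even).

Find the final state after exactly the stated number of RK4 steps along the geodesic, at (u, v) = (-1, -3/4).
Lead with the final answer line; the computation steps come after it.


Answer: u = -1.0299, v = -0.4468, du/dtau = 0.2035, dv/dtau = 1.5181

f(Y) = (du/dtau, dv/dtau, -Gamma^u_ij Y'^i Y'^j, -Gamma^v_ij Y'^i Y'^j) with the Gammas evaluated at the stage position; h = 0.100000; intermediate values shown to 6 dp
step 0: u = -1.0000, v = -0.7500, du/dtau = -0.5000, dv/dtau = 1.5000
step 1:
  k1: at (u, v) = (-1.000000, -0.750000), (du/dtau, dv/dtau) = (-0.500000, 1.500000); Gamma_uuu = 0.000000, Gamma_uuv = 0.000000, Gamma_uvv = -1.538462, Gamma_vuu = 0.000000, Gamma_vuv = 0.200000, Gamma_vvv = 0.000000; k1 = (-0.500000, 1.500000, 3.461538, 0.300000)
  k2: at (u, v) = (-1.025000, -0.675000), (du/dtau, dv/dtau) = (-0.326923, 1.515000); Gamma_uuu = 0.000000, Gamma_uuv = 0.000000, Gamma_uvv = -1.530769, Gamma_vuu = 0.000000, Gamma_vuv = 0.201005, Gamma_vvv = 0.000000; k2 = (-0.326923, 1.515000, 3.513460, 0.199111)
  k3: at (u, v) = (-1.016346, -0.674250), (du/dtau, dv/dtau) = (-0.324327, 1.509956); Gamma_uuu = 0.000000, Gamma_uuv = 0.000000, Gamma_uvv = -1.533432, Gamma_vuu = 0.000000, Gamma_vuv = 0.200656, Gamma_vvv = 0.000000; k3 = (-0.324327, 1.509956, 3.496172, 0.196530)
  k4: at (u, v) = (-1.032433, -0.599004), (du/dtau, dv/dtau) = (-0.150383, 1.519653); Gamma_uuu = 0.000000, Gamma_uuv = 0.000000, Gamma_uvv = -1.528482, Gamma_vuu = 0.000000, Gamma_vuv = 0.201306, Gamma_vvv = 0.000000; k4 = (-0.150383, 1.519653, 3.529793, 0.092009)
  Y <- Y + (h/6)(k1 + 2k2 + 2k3 + k4): u = -1.0325, v = -0.5988, du/dtau = -0.1498, dv/dtau = 1.5197
step 2:
  k1: at (u, v) = (-1.032548, -0.598841), (du/dtau, dv/dtau) = (-0.149823, 1.519722); Gamma_uuu = 0.000000, Gamma_uuv = 0.000000, Gamma_uvv = -1.528447, Gamma_vuu = 0.000000, Gamma_vuv = 0.201310, Gamma_vvv = 0.000000; k1 = (-0.149823, 1.519722, 3.530030, 0.091673)
  k2: at (u, v) = (-1.040039, -0.522855), (du/dtau, dv/dtau) = (0.026678, 1.524305); Gamma_uuu = 0.000000, Gamma_uuv = 0.000000, Gamma_uvv = -1.526142, Gamma_vuu = 0.000000, Gamma_vuv = 0.201614, Gamma_vvv = 0.000000; k2 = (0.026678, 1.524305, 3.546000, -0.016398)
  k3: at (u, v) = (-1.031214, -0.522625), (du/dtau, dv/dtau) = (0.027477, 1.518902); Gamma_uuu = 0.000000, Gamma_uuv = 0.000000, Gamma_uvv = -1.528857, Gamma_vuu = 0.000000, Gamma_vuv = 0.201256, Gamma_vvv = 0.000000; k3 = (0.027477, 1.518902, 3.527169, -0.016799)
  k4: at (u, v) = (-1.029800, -0.446950), (du/dtau, dv/dtau) = (0.202893, 1.518042); Gamma_uuu = 0.000000, Gamma_uuv = 0.000000, Gamma_uvv = -1.529292, Gamma_vuu = 0.000000, Gamma_vuv = 0.201199, Gamma_vvv = 0.000000; k4 = (0.202893, 1.518042, 3.524178, -0.123939)
  Y <- Y + (h/6)(k1 + 2k2 + 2k3 + k4): u = -1.0299, v = -0.4468, du/dtau = 0.2035, dv/dtau = 1.5181


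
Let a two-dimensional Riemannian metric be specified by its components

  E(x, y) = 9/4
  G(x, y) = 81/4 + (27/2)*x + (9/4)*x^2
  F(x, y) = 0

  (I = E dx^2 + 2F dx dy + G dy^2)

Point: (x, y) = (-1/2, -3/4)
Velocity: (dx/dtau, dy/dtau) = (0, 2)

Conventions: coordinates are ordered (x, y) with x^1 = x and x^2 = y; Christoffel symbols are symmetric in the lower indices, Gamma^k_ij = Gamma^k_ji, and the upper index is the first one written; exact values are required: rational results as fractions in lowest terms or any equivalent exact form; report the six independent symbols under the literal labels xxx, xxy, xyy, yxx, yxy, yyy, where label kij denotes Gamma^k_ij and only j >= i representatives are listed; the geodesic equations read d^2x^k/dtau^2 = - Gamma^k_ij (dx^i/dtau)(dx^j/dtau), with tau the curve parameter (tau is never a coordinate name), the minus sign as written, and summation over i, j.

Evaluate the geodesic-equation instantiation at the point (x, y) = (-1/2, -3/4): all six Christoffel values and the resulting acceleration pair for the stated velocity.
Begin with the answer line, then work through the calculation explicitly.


Answer: Gamma_xxx = 0, Gamma_xxy = 0, Gamma_xyy = -5/2, Gamma_yxx = 0, Gamma_yxy = 2/5, Gamma_yyy = 0; accelerations (d^2x/dtau^2, d^2y/dtau^2) = (10, 0)

E = 9/4, F = 0, G = 225/16 at the point
E_x = 0, E_y = 0, F_x = 0, F_y = 0, G_x = 45/4, G_y = 0
EG - F^2 = 2025/64;  g^inv = (64/2025) * [[225/16, 0], [0, 9/4]]
first-kind symbols [ij,l] = (1/2)(d_i g_jl + d_j g_il - d_l g_ij): [xx,x] = E_x/2 = 0, [xx,y] = F_x - E_y/2 = 0, [xy,x] = E_y/2 = 0, [xy,y] = G_x/2 = 45/8, [yy,x] = F_y - G_x/2 = -45/8, [yy,y] = G_y/2 = 0
Gamma^x_ij = (G*[ij,x] - F*[ij,y])/(EG - F^2), Gamma^y_ij = (E*[ij,y] - F*[ij,x])/(EG - F^2)
Gamma_xxx = 0, Gamma_xxy = 0, Gamma_xyy = -5/2, Gamma_yxx = 0, Gamma_yxy = 2/5, Gamma_yyy = 0
d^2x/dtau^2 = -(Gamma_xxx*(0)^2 + 2*Gamma_xxy*(0)*(2) + Gamma_xyy*(2)^2) = 10
d^2y/dtau^2 = -(Gamma_yxx*(0)^2 + 2*Gamma_yxy*(0)*(2) + Gamma_yyy*(2)^2) = 0


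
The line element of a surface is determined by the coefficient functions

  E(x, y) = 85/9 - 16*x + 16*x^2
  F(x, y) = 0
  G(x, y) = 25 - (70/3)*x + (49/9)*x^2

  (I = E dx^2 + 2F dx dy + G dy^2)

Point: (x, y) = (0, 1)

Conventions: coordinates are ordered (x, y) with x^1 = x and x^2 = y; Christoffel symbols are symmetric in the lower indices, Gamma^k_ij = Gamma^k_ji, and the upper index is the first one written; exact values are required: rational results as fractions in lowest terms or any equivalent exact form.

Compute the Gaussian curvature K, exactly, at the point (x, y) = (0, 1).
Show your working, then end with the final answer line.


E = 85/9, F = 0, G = 25, EG - F^2 = 2125/9 at the point
E_x = -16, E_y = 0, F_x = 0, F_y = 0, G_x = -70/3, G_y = 0
E_yy = 0, F_xy = 0, G_xx = 98/9
The intrinsic route: Brioschi's K = (det M1 - det M2)/(EG - F^2)^2.
M1 = [[-E_yy/2 + F_xy - G_xx/2, E_x/2, F_x - E_y/2], [F_y - G_x/2, E, F], [G_y/2, F, G]] = [[-49/9, -8, 0], [35/3, 85/9, 0], [0, 0, 25]]; det M1 = 84875/81
M2 = [[0, E_y/2, G_x/2], [E_y/2, E, F], [G_x/2, F, G]] = [[0, 0, -35/3], [0, 85/9, 0], [-35/3, 0, 25]]; det M2 = -104125/81
det M1 - det M2 = 7000/3; K = 7000/3 / (2125/9)^2 = 1512/36125

Answer: K = 1512/36125


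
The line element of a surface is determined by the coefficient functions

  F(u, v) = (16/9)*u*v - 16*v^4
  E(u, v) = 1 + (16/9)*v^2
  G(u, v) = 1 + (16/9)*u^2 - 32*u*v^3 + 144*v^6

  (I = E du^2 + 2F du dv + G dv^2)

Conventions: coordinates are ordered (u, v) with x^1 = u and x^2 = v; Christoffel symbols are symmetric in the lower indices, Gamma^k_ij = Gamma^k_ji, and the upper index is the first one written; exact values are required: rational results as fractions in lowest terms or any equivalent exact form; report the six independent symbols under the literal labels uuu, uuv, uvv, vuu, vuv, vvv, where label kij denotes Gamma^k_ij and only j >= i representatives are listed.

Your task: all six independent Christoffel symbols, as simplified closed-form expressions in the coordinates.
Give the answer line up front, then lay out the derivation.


Answer: Gamma_uuu = 0, Gamma_uuv = 16*v/(16*u^2 - 288*u*v^3 + 1296*v^6 + 16*v^2 + 9), Gamma_uvv = -432*v^3/(16*u^2 - 288*u*v^3 + 1296*v^6 + 16*v^2 + 9), Gamma_vuu = 0, Gamma_vuv = (16*u - 144*v^3)/(16*u^2 - 288*u*v^3 + 1296*v^6 + 16*v^2 + 9), Gamma_vvv = (-432*u*v^2 + 3888*v^5)/(16*u^2 - 288*u*v^3 + 1296*v^6 + 16*v^2 + 9)

E = 1 + (16/9)*v^2; F = (16/9)*u*v - 16*v^4; G = 1 + (16/9)*u^2 - 32*u*v^3 + 144*v^6
Gamma^k_ij = (1/2) g^{kl} (d_i g_jl + d_j g_il - d_l g_ij), with g^inv = (1/(EG-F^2)) [[G, -F], [-F, E]]
first partials: E_u = 0, E_v = (32/9)*v, F_u = (16/9)*v, F_v = (16/9)*u - 64*v^3, G_u = (32/9)*u - 32*v^3, G_v = -96*u*v^2 + 864*v^5
D = EG - F^2 = 1 + (16/9)*v^2 + (16/9)*u^2 - 32*u*v^3 + 144*v^6
expanded: Gamma^u_uu = (G E_u - 2F F_u + F E_v)/(2D), Gamma^u_uv = (G E_v - F G_u)/(2D), Gamma^u_vv = (2G F_v - G G_u - F G_v)/(2D), Gamma^v_uu = (2E F_u - E E_v - F E_u)/(2D), Gamma^v_uv = (E G_u - F E_v)/(2D), Gamma^v_vv = (E G_v - 2F F_v + F G_u)/(2D); substitute and cancel common factors


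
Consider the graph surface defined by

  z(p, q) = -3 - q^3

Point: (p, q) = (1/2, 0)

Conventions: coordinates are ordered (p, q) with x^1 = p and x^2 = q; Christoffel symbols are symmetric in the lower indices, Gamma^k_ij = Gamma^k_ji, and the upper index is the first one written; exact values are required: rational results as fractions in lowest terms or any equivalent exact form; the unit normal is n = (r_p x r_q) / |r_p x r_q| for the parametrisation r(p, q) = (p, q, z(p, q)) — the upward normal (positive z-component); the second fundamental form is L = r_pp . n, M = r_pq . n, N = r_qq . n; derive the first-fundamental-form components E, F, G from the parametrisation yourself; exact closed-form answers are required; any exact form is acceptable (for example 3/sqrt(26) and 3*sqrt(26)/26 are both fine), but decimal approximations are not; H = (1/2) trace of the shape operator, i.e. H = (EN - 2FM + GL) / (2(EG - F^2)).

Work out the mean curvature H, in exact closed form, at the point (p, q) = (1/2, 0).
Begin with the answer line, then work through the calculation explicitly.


Answer: H = 0

z_p = 0, z_q = 0, z_pp = 0, z_pq = 0, z_qq = 0
E = 1, F = 0, G = 1; answer radicand W^2 = 1
unnormalised second-form numerators: l = 0, m = 0, n = 0; L = l/sqrt(1), and similarly M = m/sqrt(W^2), N = n/sqrt(W^2)
H = (E*n - 2*F*m + G*l) / (2*(EG - F^2)*sqrt(W^2)); E*n - 2*F*m + G*l = 0, EG - F^2 = 1, so H = (0)/sqrt(1)


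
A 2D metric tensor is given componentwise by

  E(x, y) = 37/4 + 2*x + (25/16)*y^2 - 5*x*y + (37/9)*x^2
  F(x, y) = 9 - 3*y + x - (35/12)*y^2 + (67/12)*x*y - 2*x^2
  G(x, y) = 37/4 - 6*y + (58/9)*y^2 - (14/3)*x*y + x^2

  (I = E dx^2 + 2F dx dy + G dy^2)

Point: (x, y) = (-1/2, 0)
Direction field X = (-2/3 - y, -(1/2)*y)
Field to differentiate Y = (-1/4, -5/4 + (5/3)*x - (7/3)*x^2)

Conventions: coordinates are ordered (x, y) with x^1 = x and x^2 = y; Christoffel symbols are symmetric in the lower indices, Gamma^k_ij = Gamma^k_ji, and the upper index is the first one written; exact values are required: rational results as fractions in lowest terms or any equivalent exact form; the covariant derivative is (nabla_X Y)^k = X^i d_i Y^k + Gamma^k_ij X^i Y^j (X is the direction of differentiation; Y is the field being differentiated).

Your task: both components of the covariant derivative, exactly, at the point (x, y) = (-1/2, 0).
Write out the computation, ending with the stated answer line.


E = 167/18, F = 8, G = 19/2 at the point
E_x = -19/9, E_y = 5/2, F_x = 3, F_y = -139/24, G_x = -1, G_y = -11/3
EG - F^2 = 869/36;  g^inv = (36/869) * [[19/2, -8], [-8, 167/18]]
first-kind symbols [ij,l] = (1/2)(d_i g_jl + d_j g_il - d_l g_ij): [xx,x] = E_x/2 = -19/18, [xx,y] = F_x - E_y/2 = 7/4, [xy,x] = E_y/2 = 5/4, [xy,y] = G_x/2 = -1/2, [yy,x] = F_y - G_x/2 = -127/24, [yy,y] = G_y/2 = -11/6
Gamma^x_ij = (G*[ij,x] - F*[ij,y])/(EG - F^2), Gamma^y_ij = (E*[ij,y] - F*[ij,x])/(EG - F^2)
Gamma_xxx = -865/869, Gamma_xxy = 1143/1738, Gamma_xyy = -5127/3476, Gamma_yxx = 1777/1738, Gamma_yxy = -527/869, Gamma_yyy = 2735/2607
X = (-2/3, 0), Y = (-1/4, -8/3) at the point

Answer: (nabla_X Y)^x = 5231/5214, (nabla_X Y)^y = -111821/31284


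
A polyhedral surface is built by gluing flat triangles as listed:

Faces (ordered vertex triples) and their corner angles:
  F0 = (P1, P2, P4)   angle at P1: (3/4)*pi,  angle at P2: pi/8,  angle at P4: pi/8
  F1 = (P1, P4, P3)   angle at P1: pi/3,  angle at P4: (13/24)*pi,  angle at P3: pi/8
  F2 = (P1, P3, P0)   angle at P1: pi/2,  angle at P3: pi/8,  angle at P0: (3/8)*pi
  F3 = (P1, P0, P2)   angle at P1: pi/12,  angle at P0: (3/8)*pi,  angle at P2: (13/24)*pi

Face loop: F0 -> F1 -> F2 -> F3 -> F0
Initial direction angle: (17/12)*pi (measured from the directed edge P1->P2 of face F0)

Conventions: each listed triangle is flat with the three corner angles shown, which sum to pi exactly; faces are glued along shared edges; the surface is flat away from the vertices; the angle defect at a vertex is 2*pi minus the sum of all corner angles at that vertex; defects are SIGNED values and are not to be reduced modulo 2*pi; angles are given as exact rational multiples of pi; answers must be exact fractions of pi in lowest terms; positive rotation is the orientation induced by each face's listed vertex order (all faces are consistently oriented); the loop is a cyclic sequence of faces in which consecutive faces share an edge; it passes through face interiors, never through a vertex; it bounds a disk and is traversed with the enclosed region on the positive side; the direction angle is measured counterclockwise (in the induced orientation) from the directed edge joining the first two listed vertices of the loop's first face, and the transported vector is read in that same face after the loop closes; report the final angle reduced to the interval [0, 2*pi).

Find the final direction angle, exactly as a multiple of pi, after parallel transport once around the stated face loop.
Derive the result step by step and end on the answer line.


enclosed vertex P1: corner angles sum to (5/3)*pi, defect = 2*pi - (5/3)*pi = pi/3
adding the enclosed defects to the starting angle (mod 2*pi, induced orientation) gives the holonomy
final angle = (17/12)*pi + pi/3 = (7/4)*pi (mod 2*pi)

Answer: final direction angle = (7/4)*pi


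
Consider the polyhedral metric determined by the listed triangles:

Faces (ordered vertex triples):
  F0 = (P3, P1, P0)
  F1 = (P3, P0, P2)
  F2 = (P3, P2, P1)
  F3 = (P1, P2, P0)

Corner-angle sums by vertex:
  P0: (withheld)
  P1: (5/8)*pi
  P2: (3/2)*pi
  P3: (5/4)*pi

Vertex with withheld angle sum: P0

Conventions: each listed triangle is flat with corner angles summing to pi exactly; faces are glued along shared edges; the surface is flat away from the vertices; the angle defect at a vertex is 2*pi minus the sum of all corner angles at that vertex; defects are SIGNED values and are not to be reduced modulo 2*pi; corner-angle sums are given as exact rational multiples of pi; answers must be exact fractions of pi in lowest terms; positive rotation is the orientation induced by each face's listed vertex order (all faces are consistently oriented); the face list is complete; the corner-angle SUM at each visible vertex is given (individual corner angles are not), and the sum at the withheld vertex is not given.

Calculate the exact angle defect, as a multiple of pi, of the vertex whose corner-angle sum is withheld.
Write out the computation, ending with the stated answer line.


V = 4, E = 6, F = 4; chi = V - E + F = 2
Gauss-Bonnet: total defect = 2*pi*chi = 4*pi; visible defects sum to (21/8)*pi

Answer: defect(P0) = (11/8)*pi


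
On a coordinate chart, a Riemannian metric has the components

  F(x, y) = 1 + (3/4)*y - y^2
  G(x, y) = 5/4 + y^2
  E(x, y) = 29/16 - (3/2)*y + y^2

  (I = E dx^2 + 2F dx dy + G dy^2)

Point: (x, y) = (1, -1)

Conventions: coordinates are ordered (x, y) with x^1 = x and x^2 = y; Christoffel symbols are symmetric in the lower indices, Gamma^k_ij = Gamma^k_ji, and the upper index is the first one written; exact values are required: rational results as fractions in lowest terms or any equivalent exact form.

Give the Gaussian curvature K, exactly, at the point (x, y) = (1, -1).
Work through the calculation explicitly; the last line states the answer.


E = 69/16, F = -3/4, G = 9/4, EG - F^2 = 585/64 at the point
E_x = 0, E_y = -7/2, F_x = 0, F_y = 11/4, G_x = 0, G_y = -2
E_yy = 2, F_xy = 0, G_xx = 0
Using the Brioschi determinant formula for K from the metric derivatives:
M1 = [[-E_yy/2 + F_xy - G_xx/2, E_x/2, F_x - E_y/2], [F_y - G_x/2, E, F], [G_y/2, F, G]] = [[-1, 0, 7/4], [11/4, 69/16, -3/4], [-1, -3/4, 9/4]]; det M1 = -333/64
M2 = [[0, E_y/2, G_x/2], [E_y/2, E, F], [G_x/2, F, G]] = [[0, -7/4, 0], [-7/4, 69/16, -3/4], [0, -3/4, 9/4]]; det M2 = -441/64
det M1 - det M2 = 27/16; K = 27/16 / (585/64)^2 = 256/12675

Answer: K = 256/12675


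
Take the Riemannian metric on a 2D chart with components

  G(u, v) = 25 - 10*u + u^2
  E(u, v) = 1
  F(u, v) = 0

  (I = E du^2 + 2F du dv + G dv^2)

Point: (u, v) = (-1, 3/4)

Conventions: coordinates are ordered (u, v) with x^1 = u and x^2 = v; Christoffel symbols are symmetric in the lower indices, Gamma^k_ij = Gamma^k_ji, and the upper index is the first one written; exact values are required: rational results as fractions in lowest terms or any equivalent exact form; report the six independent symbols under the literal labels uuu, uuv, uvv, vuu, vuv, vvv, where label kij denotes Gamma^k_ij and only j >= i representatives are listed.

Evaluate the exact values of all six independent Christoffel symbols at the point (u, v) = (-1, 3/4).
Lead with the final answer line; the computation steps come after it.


Answer: Gamma_uuu = 0, Gamma_uuv = 0, Gamma_uvv = 6, Gamma_vuu = 0, Gamma_vuv = -1/6, Gamma_vvv = 0

E = 1, F = 0, G = 36 at the point
E_u = 0, E_v = 0, F_u = 0, F_v = 0, G_u = -12, G_v = 0
EG - F^2 = 36;  g^inv = (1/36) * [[36, 0], [0, 1]]
first-kind symbols [ij,l] = (1/2)(d_i g_jl + d_j g_il - d_l g_ij): [uu,u] = E_u/2 = 0, [uu,v] = F_u - E_v/2 = 0, [uv,u] = E_v/2 = 0, [uv,v] = G_u/2 = -6, [vv,u] = F_v - G_u/2 = 6, [vv,v] = G_v/2 = 0
Gamma^u_ij = (G*[ij,u] - F*[ij,v])/(EG - F^2), Gamma^v_ij = (E*[ij,v] - F*[ij,u])/(EG - F^2)


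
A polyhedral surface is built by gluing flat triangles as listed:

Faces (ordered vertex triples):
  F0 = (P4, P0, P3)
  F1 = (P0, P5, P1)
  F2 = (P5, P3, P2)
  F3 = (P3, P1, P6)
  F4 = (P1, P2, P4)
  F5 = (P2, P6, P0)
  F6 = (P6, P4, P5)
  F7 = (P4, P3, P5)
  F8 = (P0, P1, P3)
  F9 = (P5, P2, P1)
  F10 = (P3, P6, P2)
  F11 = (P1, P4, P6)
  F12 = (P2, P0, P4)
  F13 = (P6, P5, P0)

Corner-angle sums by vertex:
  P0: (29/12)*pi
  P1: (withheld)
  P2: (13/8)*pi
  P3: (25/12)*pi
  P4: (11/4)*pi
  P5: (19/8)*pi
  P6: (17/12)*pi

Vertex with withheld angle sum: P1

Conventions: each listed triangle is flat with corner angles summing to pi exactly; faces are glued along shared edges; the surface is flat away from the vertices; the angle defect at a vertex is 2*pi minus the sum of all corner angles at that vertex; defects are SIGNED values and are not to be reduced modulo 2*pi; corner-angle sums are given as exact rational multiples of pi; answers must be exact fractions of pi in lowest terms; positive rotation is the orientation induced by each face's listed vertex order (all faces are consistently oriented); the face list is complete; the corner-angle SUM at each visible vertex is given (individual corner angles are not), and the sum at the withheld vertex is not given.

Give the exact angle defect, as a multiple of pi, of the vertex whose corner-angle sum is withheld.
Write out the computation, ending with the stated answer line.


V = 7, E = 21, F = 14; chi = V - E + F = 0
Gauss-Bonnet: total defect = 2*pi*chi = 0; visible defects sum to (-2/3)*pi

Answer: defect(P1) = (2/3)*pi


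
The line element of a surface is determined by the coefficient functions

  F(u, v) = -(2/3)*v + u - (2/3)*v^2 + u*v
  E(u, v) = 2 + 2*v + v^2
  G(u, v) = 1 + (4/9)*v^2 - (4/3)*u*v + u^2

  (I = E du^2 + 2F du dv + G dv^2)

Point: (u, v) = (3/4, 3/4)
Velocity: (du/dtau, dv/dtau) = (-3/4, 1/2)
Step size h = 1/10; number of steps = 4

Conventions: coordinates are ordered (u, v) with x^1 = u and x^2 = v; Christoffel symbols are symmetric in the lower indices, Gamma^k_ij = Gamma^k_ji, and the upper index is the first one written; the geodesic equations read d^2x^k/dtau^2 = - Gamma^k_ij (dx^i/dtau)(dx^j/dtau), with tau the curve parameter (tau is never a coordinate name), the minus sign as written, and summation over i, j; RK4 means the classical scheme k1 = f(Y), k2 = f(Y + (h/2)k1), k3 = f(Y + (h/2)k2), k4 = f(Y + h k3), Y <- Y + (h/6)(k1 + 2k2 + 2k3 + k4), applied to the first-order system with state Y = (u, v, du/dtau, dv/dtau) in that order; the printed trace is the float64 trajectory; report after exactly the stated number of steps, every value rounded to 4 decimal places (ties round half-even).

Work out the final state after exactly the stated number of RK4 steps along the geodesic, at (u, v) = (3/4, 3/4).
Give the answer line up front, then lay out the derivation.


Answer: u = 0.4794, v = 0.9519, du/dtau = -0.6078, dv/dtau = 0.5041

f(Y) = (du/dtau, dv/dtau, -Gamma^u_ij Y'^i Y'^j, -Gamma^v_ij Y'^i Y'^j) with the Gammas evaluated at the stage position; h = 0.100000; intermediate values shown to 6 dp
step 0: u = 0.7500, v = 0.7500, du/dtau = -0.7500, dv/dtau = 0.5000
step 1:
  k1: at (u, v) = (0.750000, 0.750000), (du/dtau, dv/dtau) = (-0.750000, 0.500000); Gamma_uuu = 0.000000, Gamma_uuv = 0.424242, Gamma_uvv = -0.282828, Gamma_vuu = 0.000000, Gamma_vuv = 0.060606, Gamma_vvv = -0.040404; k1 = (-0.750000, 0.500000, 0.388889, 0.055556)
  k2: at (u, v) = (0.712500, 0.775000), (du/dtau, dv/dtau) = (-0.730556, 0.502778); Gamma_uuu = 0.000000, Gamma_uuv = 0.423731, Gamma_uvv = -0.282488, Gamma_vuu = 0.000000, Gamma_vuv = 0.046750, Gamma_vvv = -0.031166; k2 = (-0.730556, 0.502778, 0.382688, 0.042221)
  k3: at (u, v) = (0.713472, 0.775139), (du/dtau, dv/dtau) = (-0.730866, 0.502111); Gamma_uuu = 0.000000, Gamma_uuv = 0.423680, Gamma_uvv = -0.282453, Gamma_vuu = 0.000000, Gamma_vuv = 0.046950, Gamma_vvv = -0.031300; k3 = (-0.730866, 0.502111, 0.382171, 0.042350)
  k4: at (u, v) = (0.676913, 0.800211), (du/dtau, dv/dtau) = (-0.711783, 0.504235); Gamma_uuu = 0.000000, Gamma_uuv = 0.422452, Gamma_uvv = -0.281635, Gamma_vuu = 0.000000, Gamma_vuv = 0.033661, Gamma_vvv = -0.022440; k4 = (-0.711783, 0.504235, 0.374848, 0.029868)
  Y <- Y + (h/6)(k1 + 2k2 + 2k3 + k4): u = 0.6769, v = 0.8002, du/dtau = -0.7118, dv/dtau = 0.5042
step 2:
  k1: at (u, v) = (0.676923, 0.800234), (du/dtau, dv/dtau) = (-0.711776, 0.504243); Gamma_uuu = 0.000000, Gamma_uuv = 0.422450, Gamma_uvv = -0.281633, Gamma_vuu = 0.000000, Gamma_vuv = 0.033659, Gamma_vvv = -0.022439; k1 = (-0.711776, 0.504243, 0.374849, 0.029866)
  k2: at (u, v) = (0.641334, 0.825446), (du/dtau, dv/dtau) = (-0.693033, 0.505736); Gamma_uuu = 0.000000, Gamma_uuv = 0.420557, Gamma_uvv = -0.280372, Gamma_vuu = 0.000000, Gamma_vuv = 0.020974, Gamma_vvv = -0.013982; k2 = (-0.693033, 0.505736, 0.366514, 0.018278)
  k3: at (u, v) = (0.642271, 0.825520), (du/dtau, dv/dtau) = (-0.693450, 0.505157); Gamma_uuu = 0.000000, Gamma_uuv = 0.420532, Gamma_uvv = -0.280355, Gamma_vuu = 0.000000, Gamma_vuv = 0.021176, Gamma_vvv = -0.014117; k3 = (-0.693450, 0.505157, 0.366168, 0.018438)
  k4: at (u, v) = (0.607578, 0.850749), (du/dtau, dv/dtau) = (-0.675159, 0.506087); Gamma_uuu = 0.000000, Gamma_uuv = 0.418068, Gamma_uvv = -0.278712, Gamma_vuu = 0.000000, Gamma_vuv = 0.009129, Gamma_vvv = -0.006086; k4 = (-0.675159, 0.506087, 0.357083, 0.007797)
  Y <- Y + (h/6)(k1 + 2k2 + 2k3 + k4): u = 0.6076, v = 0.8508, du/dtau = -0.6752, dv/dtau = 0.5061
step 3:
  k1: at (u, v) = (0.607591, 0.850769), (du/dtau, dv/dtau) = (-0.675154, 0.506094); Gamma_uuu = 0.000000, Gamma_uuv = 0.418066, Gamma_uvv = -0.278711, Gamma_vuu = 0.000000, Gamma_vuv = 0.009129, Gamma_vvv = -0.006086; k1 = (-0.675154, 0.506094, 0.357086, 0.007797)
  k2: at (u, v) = (0.573834, 0.876074), (du/dtau, dv/dtau) = (-0.657300, 0.506484); Gamma_uuu = 0.000000, Gamma_uuv = 0.415083, Gamma_uvv = -0.276722, Gamma_vuu = 0.000000, Gamma_vuv = -0.002260, Gamma_vvv = 0.001507; k2 = (-0.657300, 0.506484, 0.347359, -0.001891)
  k3: at (u, v) = (0.574726, 0.876093), (du/dtau, dv/dtau) = (-0.657786, 0.506000); Gamma_uuu = 0.000000, Gamma_uuv = 0.415082, Gamma_uvv = -0.276721, Gamma_vuu = 0.000000, Gamma_vuv = -0.002066, Gamma_vvv = 0.001377; k3 = (-0.657786, 0.506000, 0.347162, -0.001728)
  k4: at (u, v) = (0.541813, 0.901369), (du/dtau, dv/dtau) = (-0.640438, 0.505922); Gamma_uuu = 0.000000, Gamma_uuv = 0.411668, Gamma_uvv = -0.274445, Gamma_vuu = 0.000000, Gamma_vuv = -0.012796, Gamma_vvv = 0.008531; k4 = (-0.640438, 0.505922, 0.337016, -0.010475)
  Y <- Y + (h/6)(k1 + 2k2 + 2k3 + k4): u = 0.5418, v = 0.9014, du/dtau = -0.6404, dv/dtau = 0.5059
step 4:
  k1: at (u, v) = (0.541828, 0.901385), (du/dtau, dv/dtau) = (-0.640435, 0.505929); Gamma_uuu = 0.000000, Gamma_uuv = 0.411666, Gamma_uvv = -0.274444, Gamma_vuu = 0.000000, Gamma_vuv = -0.012795, Gamma_vvv = 0.008530; k1 = (-0.640435, 0.505929, 0.337020, -0.010475)
  k2: at (u, v) = (0.509807, 0.926682), (du/dtau, dv/dtau) = (-0.623584, 0.505405); Gamma_uuu = 0.000000, Gamma_uuv = 0.407870, Gamma_uvv = -0.271913, Gamma_vuu = 0.000000, Gamma_vuv = -0.022859, Gamma_vvv = 0.015239; k2 = (-0.623584, 0.505405, 0.326547, -0.018301)
  k3: at (u, v) = (0.510649, 0.926655), (du/dtau, dv/dtau) = (-0.624108, 0.505014); Gamma_uuu = 0.000000, Gamma_uuv = 0.407889, Gamma_uvv = -0.271926, Gamma_vuu = 0.000000, Gamma_vuv = -0.022678, Gamma_vvv = 0.015119; k3 = (-0.624108, 0.505014, 0.326472, -0.018152)
  k4: at (u, v) = (0.479418, 0.951887), (du/dtau, dv/dtau) = (-0.607788, 0.504114); Gamma_uuu = 0.000000, Gamma_uuv = 0.403788, Gamma_uvv = -0.269192, Gamma_vuu = 0.000000, Gamma_vuv = -0.032101, Gamma_vvv = 0.021401; k4 = (-0.607788, 0.504114, 0.315847, -0.025110)
  Y <- Y + (h/6)(k1 + 2k2 + 2k3 + k4): u = 0.4794, v = 0.9519, du/dtau = -0.6078, dv/dtau = 0.5041


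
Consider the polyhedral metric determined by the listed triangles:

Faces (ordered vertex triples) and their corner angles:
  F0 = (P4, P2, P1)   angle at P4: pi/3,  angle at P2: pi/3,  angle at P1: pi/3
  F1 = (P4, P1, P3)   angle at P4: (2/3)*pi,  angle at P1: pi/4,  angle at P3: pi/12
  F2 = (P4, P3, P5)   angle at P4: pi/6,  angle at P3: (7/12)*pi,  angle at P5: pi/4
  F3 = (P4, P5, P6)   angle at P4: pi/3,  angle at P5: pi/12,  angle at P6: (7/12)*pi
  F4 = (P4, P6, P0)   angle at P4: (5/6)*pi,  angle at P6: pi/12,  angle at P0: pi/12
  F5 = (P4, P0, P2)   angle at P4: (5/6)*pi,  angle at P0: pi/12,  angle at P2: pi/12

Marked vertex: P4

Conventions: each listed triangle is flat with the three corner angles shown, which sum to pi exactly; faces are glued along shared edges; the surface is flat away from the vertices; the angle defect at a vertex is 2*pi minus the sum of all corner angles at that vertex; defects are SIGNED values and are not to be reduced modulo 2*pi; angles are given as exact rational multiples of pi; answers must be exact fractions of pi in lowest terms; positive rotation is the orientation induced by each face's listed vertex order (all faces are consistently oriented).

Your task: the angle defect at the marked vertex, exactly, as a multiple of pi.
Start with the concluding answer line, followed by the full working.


Answer: defect(P4) = (-7/6)*pi

Sum of corner angles at P4: (19/6)*pi
defect = 2*pi - (19/6)*pi


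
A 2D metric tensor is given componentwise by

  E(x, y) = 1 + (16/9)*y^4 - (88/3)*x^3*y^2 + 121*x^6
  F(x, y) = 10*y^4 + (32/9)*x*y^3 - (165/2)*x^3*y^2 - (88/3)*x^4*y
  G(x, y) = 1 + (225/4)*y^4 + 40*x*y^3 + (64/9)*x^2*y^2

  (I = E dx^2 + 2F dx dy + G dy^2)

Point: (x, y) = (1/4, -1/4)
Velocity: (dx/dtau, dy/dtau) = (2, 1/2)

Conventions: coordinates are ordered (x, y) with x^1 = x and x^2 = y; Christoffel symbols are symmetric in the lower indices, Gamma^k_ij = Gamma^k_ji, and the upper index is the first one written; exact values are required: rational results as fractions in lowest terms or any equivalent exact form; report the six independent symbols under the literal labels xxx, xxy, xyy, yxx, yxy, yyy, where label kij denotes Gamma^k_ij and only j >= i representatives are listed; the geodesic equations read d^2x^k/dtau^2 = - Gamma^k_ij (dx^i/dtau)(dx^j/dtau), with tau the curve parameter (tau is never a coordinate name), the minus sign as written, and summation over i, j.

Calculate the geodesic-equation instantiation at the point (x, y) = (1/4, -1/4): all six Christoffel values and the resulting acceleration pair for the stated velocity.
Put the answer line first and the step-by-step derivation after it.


Answer: Gamma_xxx = 6732/40517, Gamma_xxy = 2176/40517, Gamma_xyy = 10064/40517, Gamma_yxx = -22968/40517, Gamma_yxy = -7424/40517, Gamma_yyy = -34336/40517; accelerations (d^2x/dtau^2, d^2y/dtau^2) = (-33796/40517, 115304/40517)

E = 37153/36864, F = -493/18432, G = 10057/9216 at the point
E_x = 187/512, E_y = 17/144, F_x = -2599/4608, F_y = 55/768, G_x = -29/72, G_y = -1073/576
EG - F^2 = 40517/36864;  g^inv = (36864/40517) * [[10057/9216, 493/18432], [493/18432, 37153/36864]]
first-kind symbols [ij,l] = (1/2)(d_i g_jl + d_j g_il - d_l g_ij): [xx,x] = E_x/2 = 187/1024, [xx,y] = F_x - E_y/2 = -319/512, [xy,x] = E_y/2 = 17/288, [xy,y] = G_x/2 = -29/144, [yy,x] = F_y - G_x/2 = 629/2304, [yy,y] = G_y/2 = -1073/1152
Gamma^x_ij = (G*[ij,x] - F*[ij,y])/(EG - F^2), Gamma^y_ij = (E*[ij,y] - F*[ij,x])/(EG - F^2)
Gamma_xxx = 6732/40517, Gamma_xxy = 2176/40517, Gamma_xyy = 10064/40517, Gamma_yxx = -22968/40517, Gamma_yxy = -7424/40517, Gamma_yyy = -34336/40517
d^2x/dtau^2 = -(Gamma_xxx*(2)^2 + 2*Gamma_xxy*(2)*(1/2) + Gamma_xyy*(1/2)^2) = -33796/40517
d^2y/dtau^2 = -(Gamma_yxx*(2)^2 + 2*Gamma_yxy*(2)*(1/2) + Gamma_yyy*(1/2)^2) = 115304/40517


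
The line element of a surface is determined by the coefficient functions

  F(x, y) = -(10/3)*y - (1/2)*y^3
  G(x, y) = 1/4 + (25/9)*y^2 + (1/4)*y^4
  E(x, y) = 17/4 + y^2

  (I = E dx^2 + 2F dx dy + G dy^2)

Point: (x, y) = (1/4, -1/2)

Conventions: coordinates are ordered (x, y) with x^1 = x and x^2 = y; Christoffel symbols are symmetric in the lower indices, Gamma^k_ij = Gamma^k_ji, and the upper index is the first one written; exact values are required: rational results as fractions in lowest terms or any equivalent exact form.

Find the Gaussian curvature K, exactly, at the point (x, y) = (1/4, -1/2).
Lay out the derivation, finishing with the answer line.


E = 9/2, F = 83/48, G = 553/576, EG - F^2 = 3065/2304 at the point
E_x = 0, E_y = -1, F_x = 0, F_y = -89/24, G_x = 0, G_y = -209/72
E_yy = 2, F_xy = 0, G_xx = 0
Brioschi: K = (det M1 - det M2) / (EG - F^2)^2 with the standard first/second-derivative matrices M1, M2.
M1 = [[-E_yy/2 + F_xy - G_xx/2, E_x/2, F_x - E_y/2], [F_y - G_x/2, E, F], [G_y/2, F, G]] = [[-1, 0, 1/2], [-89/24, 9/2, 83/48], [-209/144, 83/48, 553/576]]; det M1 = -61/48
M2 = [[0, E_y/2, G_x/2], [E_y/2, E, F], [G_x/2, F, G]] = [[0, -1/2, 0], [-1/2, 9/2, 83/48], [0, 83/48, 553/576]]; det M2 = -553/2304
det M1 - det M2 = -2375/2304; K = -2375/2304 / (3065/2304)^2 = -218880/375769

Answer: K = -218880/375769


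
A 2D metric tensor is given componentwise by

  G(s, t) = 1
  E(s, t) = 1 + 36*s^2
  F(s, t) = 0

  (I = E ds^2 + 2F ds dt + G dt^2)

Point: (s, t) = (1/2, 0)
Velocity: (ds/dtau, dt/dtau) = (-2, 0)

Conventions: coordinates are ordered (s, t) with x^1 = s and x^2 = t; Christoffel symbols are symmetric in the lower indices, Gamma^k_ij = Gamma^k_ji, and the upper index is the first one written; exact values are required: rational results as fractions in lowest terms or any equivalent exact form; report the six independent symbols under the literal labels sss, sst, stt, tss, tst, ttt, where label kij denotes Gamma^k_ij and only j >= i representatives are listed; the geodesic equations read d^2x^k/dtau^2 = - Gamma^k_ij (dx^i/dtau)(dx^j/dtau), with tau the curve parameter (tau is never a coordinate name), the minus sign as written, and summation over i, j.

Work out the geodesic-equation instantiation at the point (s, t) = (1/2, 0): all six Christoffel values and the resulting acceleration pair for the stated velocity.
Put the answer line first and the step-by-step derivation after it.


Answer: Gamma_sss = 9/5, Gamma_sst = 0, Gamma_stt = 0, Gamma_tss = 0, Gamma_tst = 0, Gamma_ttt = 0; accelerations (d^2s/dtau^2, d^2t/dtau^2) = (-36/5, 0)

E = 10, F = 0, G = 1 at the point
E_s = 36, E_t = 0, F_s = 0, F_t = 0, G_s = 0, G_t = 0
EG - F^2 = 10;  g^inv = (1/10) * [[1, 0], [0, 10]]
first-kind symbols [ij,l] = (1/2)(d_i g_jl + d_j g_il - d_l g_ij): [ss,s] = E_s/2 = 18, [ss,t] = F_s - E_t/2 = 0, [st,s] = E_t/2 = 0, [st,t] = G_s/2 = 0, [tt,s] = F_t - G_s/2 = 0, [tt,t] = G_t/2 = 0
Gamma^s_ij = (G*[ij,s] - F*[ij,t])/(EG - F^2), Gamma^t_ij = (E*[ij,t] - F*[ij,s])/(EG - F^2)
Gamma_sss = 9/5, Gamma_sst = 0, Gamma_stt = 0, Gamma_tss = 0, Gamma_tst = 0, Gamma_ttt = 0
d^2s/dtau^2 = -(Gamma_sss*(-2)^2 + 2*Gamma_sst*(-2)*(0) + Gamma_stt*(0)^2) = -36/5
d^2t/dtau^2 = -(Gamma_tss*(-2)^2 + 2*Gamma_tst*(-2)*(0) + Gamma_ttt*(0)^2) = 0


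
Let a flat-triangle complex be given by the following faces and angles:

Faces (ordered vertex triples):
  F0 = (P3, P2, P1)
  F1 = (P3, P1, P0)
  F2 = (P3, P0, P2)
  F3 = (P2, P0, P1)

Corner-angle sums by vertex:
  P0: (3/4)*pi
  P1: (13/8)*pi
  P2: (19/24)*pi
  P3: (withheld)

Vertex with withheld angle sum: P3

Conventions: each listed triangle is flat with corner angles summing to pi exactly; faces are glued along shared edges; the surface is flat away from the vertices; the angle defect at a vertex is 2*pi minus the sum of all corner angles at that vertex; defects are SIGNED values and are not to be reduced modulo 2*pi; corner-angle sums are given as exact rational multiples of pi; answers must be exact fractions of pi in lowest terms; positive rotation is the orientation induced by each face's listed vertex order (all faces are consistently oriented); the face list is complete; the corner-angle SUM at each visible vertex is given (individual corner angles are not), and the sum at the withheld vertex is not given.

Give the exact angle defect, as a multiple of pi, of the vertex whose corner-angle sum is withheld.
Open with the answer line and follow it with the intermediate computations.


Answer: defect(P3) = (7/6)*pi

V = 4, E = 6, F = 4; chi = V - E + F = 2
Gauss-Bonnet: total defect = 2*pi*chi = 4*pi; visible defects sum to (17/6)*pi


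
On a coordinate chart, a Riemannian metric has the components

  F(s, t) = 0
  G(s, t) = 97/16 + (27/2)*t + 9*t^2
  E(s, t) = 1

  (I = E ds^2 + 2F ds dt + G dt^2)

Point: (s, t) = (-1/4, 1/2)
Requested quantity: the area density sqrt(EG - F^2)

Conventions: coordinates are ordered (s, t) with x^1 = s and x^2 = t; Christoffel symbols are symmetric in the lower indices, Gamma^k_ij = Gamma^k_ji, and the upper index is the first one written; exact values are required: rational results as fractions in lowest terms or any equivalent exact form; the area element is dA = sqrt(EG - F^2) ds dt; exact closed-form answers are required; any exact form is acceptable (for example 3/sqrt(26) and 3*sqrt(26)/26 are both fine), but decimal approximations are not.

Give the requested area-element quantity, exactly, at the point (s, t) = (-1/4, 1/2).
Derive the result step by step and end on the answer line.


E = 1, F = 0, G = 241/16; EG - F^2 = 241/16

Answer: sqrt(EG - F^2) = sqrt(241)/4


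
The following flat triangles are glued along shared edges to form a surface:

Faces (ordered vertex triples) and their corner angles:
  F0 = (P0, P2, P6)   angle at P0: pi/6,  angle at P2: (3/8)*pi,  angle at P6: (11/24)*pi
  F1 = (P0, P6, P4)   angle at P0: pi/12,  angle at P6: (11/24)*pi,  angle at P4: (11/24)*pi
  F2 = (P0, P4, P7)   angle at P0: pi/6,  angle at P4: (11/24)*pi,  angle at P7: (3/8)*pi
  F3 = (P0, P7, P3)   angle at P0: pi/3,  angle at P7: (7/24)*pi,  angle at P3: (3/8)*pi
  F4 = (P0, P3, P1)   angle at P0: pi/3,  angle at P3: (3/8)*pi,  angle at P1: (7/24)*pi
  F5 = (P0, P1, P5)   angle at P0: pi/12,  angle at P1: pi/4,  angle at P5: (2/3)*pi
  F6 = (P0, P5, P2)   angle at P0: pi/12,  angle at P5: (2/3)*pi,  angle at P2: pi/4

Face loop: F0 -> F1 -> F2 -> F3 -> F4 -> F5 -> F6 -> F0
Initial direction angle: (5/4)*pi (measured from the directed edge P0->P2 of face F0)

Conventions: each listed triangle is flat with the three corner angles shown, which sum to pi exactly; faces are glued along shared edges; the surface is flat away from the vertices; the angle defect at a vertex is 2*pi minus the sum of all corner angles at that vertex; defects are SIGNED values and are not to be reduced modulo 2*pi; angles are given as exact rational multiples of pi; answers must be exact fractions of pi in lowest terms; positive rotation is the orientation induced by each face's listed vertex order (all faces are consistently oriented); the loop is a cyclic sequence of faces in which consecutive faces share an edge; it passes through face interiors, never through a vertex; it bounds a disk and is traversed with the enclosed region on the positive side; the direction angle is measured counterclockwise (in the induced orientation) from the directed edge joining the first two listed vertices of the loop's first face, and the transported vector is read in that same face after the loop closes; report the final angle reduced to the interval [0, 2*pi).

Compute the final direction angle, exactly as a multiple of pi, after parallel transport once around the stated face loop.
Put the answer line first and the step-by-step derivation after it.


Answer: final direction angle = 0

enclosed vertex P0: corner angles sum to (5/4)*pi, defect = 2*pi - (5/4)*pi = (3/4)*pi
final direction = starting direction + enclosed defect total, reduced mod 2*pi (induced orientation)
final angle = (5/4)*pi + (3/4)*pi = 0 (mod 2*pi)


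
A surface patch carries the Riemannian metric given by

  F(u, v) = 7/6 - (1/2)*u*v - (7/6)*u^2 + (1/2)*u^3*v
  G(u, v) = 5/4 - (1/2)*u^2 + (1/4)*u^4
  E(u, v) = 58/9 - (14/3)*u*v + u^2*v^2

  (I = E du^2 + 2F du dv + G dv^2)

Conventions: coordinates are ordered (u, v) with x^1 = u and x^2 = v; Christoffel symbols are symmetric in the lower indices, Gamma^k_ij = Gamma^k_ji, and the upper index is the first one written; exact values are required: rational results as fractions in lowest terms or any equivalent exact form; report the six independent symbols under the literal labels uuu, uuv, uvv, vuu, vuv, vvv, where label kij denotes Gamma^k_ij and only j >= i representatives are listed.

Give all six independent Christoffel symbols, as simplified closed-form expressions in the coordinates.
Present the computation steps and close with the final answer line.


E = 58/9 - (14/3)*u*v + u^2*v^2; F = 7/6 - (1/2)*u*v - (7/6)*u^2 + (1/2)*u^3*v; G = 5/4 - (1/2)*u^2 + (1/4)*u^4
Gamma^k_ij = (1/2) g^{kl} (d_i g_jl + d_j g_il - d_l g_ij), with g^inv = (1/(EG-F^2)) [[G, -F], [-F, E]]
first partials: E_u = -(14/3)*v + 2*u*v^2, E_v = -(14/3)*u + 2*u^2*v, F_u = -(1/2)*v - (7/3)*u + (3/2)*u^2*v, F_v = -(1/2)*u + (1/2)*u^3, G_u = -u + u^3, G_v = 0
D = EG - F^2 = 241/36 - (14/3)*u*v - (1/2)*u^2 + u^2*v^2 + (1/4)*u^4
expanded: Gamma^u_uu = (G E_u - 2F F_u + F E_v)/(2D), Gamma^u_uv = (G E_v - F G_u)/(2D), Gamma^u_vv = (2G F_v - G G_u - F G_v)/(2D), Gamma^v_uu = (2E F_u - E E_v - F E_u)/(2D), Gamma^v_uv = (E G_u - F E_v)/(2D), Gamma^v_vv = (E G_v - 2F F_v + F G_u)/(2D); substitute and cancel common factors

Answer: Gamma_uuu = (36*u*v^2 - 84*v)/(9*u^4 + 36*u^2*v^2 - 18*u^2 - 168*u*v + 241), Gamma_uuv = (36*u^2*v - 84*u)/(9*u^4 + 36*u^2*v^2 - 18*u^2 - 168*u*v + 241), Gamma_uvv = 0, Gamma_vuu = (18*u^2*v - 18*v)/(9*u^4 + 36*u^2*v^2 - 18*u^2 - 168*u*v + 241), Gamma_vuv = (18*u^3 - 18*u)/(9*u^4 + 36*u^2*v^2 - 18*u^2 - 168*u*v + 241), Gamma_vvv = 0
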